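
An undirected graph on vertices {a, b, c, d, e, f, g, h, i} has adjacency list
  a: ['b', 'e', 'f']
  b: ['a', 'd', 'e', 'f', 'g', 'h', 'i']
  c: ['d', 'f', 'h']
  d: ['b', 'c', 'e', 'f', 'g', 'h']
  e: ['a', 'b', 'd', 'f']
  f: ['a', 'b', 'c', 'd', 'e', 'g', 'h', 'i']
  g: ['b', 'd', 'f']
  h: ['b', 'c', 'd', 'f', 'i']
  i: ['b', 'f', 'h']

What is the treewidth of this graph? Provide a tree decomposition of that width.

The largest bag has 4 vertices, giving width 3; this decomposition certifies tw(G) ≤ 3. On the other hand G contains the 4-clique {c, d, f, h}. A clique must lie in a single bag of any decomposition, so no decomposition can have width below 3. Hence tw(G) = 3 exactly.

Treewidth 3.
One such decomposition:
Bags: B1 = {b, d, f, g}  B2 = {b, d, f, h}  B3 = {b, f, h, i}  B4 = {c, d, f, h}  B5 = {b, d, e, f}  B6 = {a, b, e, f}
Tree: B1–B2, B2–B3, B2–B4, B1–B5, B5–B6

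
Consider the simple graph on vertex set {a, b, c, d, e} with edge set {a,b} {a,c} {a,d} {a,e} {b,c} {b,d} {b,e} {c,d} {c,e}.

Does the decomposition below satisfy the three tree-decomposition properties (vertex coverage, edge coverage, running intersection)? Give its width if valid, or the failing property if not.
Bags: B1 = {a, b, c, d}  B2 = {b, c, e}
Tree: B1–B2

No — edge (a,e) lies in no bag.

A tree decomposition must satisfy three properties: every vertex lies in some bag; for every edge, both endpoints lie together in some bag; and for every vertex, the bags containing it form a connected subtree. Here edge (a,e) lies in no bag, so the decomposition is invalid.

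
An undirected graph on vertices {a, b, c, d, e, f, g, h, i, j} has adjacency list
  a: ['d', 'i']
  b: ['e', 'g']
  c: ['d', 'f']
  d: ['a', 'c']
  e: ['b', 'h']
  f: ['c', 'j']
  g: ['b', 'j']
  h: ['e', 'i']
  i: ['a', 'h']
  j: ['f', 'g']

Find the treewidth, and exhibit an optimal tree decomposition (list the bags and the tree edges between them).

Treewidth 2.
One optimal decomposition is:
Bags: B1 = {a, c, d}  B2 = {a, c, f}  B3 = {a, f, j}  B4 = {a, g, j}  B5 = {a, b, g}  B6 = {a, b, e}  B7 = {a, e, h}  B8 = {a, h, i}
Tree: B1–B2, B2–B3, B3–B4, B4–B5, B5–B6, B6–B7, B7–B8

Every bag has size at most 3, so the width is 3 − 1 = 2 and tw(G) ≤ 2. For the lower bound, G contains the cycle a–d–c–f–j–g–b–e–h–i–a, so G is not a forest; only forests have treewidth ≤ 1, hence tw(G) ≥ 2. The upper and lower bounds meet at 2, so that is the treewidth.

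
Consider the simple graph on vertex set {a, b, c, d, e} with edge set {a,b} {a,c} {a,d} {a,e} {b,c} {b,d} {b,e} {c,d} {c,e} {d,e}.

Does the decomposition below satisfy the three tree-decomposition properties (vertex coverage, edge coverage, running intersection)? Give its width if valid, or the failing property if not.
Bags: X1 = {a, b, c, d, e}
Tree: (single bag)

Yes; width 4.

Checking the three conditions: (i) the bags cover all of {a, b, c, d, e}; (ii) for each edge, some bag contains both endpoints; (iii) the bags containing any fixed vertex form a subtree. All hold, so the decomposition is valid with width 5 − 1 = 4.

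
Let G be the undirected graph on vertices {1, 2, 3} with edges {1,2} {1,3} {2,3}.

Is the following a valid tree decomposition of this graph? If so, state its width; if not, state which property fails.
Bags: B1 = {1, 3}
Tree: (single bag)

A tree decomposition must satisfy three properties: every vertex lies in some bag; for every edge, both endpoints lie together in some bag; and for every vertex, the bags containing it form a connected subtree. Here vertex 2 appears in no bag, so the decomposition is invalid.

No — vertex 2 appears in no bag.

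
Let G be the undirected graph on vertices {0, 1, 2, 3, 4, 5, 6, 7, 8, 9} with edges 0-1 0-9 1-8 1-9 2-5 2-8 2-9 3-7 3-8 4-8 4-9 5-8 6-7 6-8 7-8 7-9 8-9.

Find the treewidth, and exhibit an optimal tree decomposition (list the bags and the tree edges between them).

Every bag has size at most 3, so the width is 3 − 1 = 2 and tw(G) ≤ 2. On the other hand G contains the 3-clique {0, 1, 9}. A clique must lie in a single bag of any decomposition, so no decomposition can have width below 2. The upper and lower bounds meet at 2, so that is the treewidth.

Treewidth 2.
Bags: B1 = {3, 7, 8}  B2 = {7, 8, 9}  B3 = {2, 8, 9}  B4 = {1, 8, 9}  B5 = {2, 5, 8}  B6 = {6, 7, 8}  B7 = {4, 8, 9}  B8 = {0, 1, 9}
Tree: B1–B2, B2–B3, B3–B4, B3–B5, B1–B6, B3–B7, B4–B8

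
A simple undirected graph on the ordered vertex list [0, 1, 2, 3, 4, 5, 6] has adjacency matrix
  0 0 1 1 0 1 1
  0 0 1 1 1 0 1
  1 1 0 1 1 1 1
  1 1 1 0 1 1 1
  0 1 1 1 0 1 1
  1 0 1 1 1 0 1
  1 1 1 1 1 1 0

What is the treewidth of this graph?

A width-4 tree decomposition is:
Bags: B1 = {0, 2, 3, 5, 6}  B2 = {2, 3, 4, 5, 6}  B3 = {1, 2, 3, 4, 6}
Tree: B1–B2, B2–B3
Every bag has size at most 5, so the width is 5 − 1 = 4 and tw(G) ≤ 4. Conversely, {0, 2, 3, 5, 6} is a clique of size 5, and the vertices of any clique must share a bag in every tree decomposition; so some bag has ≥ 5 vertices and tw(G) ≥ 4. The upper and lower bounds meet at 4, so that is the treewidth.

4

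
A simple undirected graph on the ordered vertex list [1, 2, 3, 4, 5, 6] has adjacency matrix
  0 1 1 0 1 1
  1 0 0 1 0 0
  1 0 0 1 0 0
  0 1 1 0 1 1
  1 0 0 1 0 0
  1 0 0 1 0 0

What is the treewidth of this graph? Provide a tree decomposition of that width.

Each bag holds 3 vertices, so the decomposition has width 2, which upper-bounds the treewidth. For the lower bound, G contains the cycle 4–2–1–3–4, so G is not a forest; only forests have treewidth ≤ 1, hence tw(G) ≥ 2. Hence tw(G) = 2 exactly.

Treewidth 2.
One such decomposition:
Bags: B1 = {1, 2, 4}  B2 = {1, 3, 4}  B3 = {1, 4, 5}  B4 = {1, 4, 6}
Tree: B1–B2, B2–B3, B3–B4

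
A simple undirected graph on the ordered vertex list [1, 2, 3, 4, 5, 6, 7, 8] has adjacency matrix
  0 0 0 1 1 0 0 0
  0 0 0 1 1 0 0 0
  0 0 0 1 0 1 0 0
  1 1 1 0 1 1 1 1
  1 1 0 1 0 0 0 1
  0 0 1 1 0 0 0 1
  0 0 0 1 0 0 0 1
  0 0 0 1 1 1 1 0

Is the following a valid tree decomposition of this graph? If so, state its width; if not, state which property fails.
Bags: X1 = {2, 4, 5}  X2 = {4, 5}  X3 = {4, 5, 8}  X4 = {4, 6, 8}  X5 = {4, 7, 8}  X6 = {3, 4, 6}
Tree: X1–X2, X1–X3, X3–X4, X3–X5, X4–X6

No — vertex 1 appears in no bag.

A tree decomposition must satisfy three properties: every vertex lies in some bag; for every edge, both endpoints lie together in some bag; and for every vertex, the bags containing it form a connected subtree. Here vertex 1 appears in no bag, so the decomposition is invalid.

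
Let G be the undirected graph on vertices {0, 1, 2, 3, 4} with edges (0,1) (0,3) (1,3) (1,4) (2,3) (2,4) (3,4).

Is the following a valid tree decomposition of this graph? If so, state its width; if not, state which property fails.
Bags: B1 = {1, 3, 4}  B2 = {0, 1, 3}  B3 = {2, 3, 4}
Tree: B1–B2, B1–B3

Yes; width 2.

Vertex coverage: the bags together contain {0, 1, 2, 3, 4}, the full vertex set. Edge coverage: each edge of G has both endpoints in at least one bag. Running intersection: for every vertex, the bags containing it form a connected subtree. All three properties hold, so this is a valid tree decomposition of width max|bag| − 1 = 2, and hence tw(G) ≤ 2.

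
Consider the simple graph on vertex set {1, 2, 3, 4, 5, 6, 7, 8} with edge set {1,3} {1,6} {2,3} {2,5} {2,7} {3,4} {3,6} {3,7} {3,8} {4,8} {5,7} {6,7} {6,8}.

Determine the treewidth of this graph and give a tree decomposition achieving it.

The largest bag has 3 vertices, giving width 2; this decomposition certifies tw(G) ≤ 2. Conversely, {2, 3, 7} is a clique of size 3, and the vertices of any clique must share a bag in every tree decomposition; so some bag has ≥ 3 vertices and tw(G) ≥ 2. The upper and lower bounds meet at 2, so that is the treewidth.

Treewidth 2.
One optimal decomposition is:
Bags: B1 = {2, 5, 7}  B2 = {2, 3, 7}  B3 = {3, 6, 7}  B4 = {3, 6, 8}  B5 = {3, 4, 8}  B6 = {1, 3, 6}
Tree: B1–B2, B2–B3, B3–B4, B4–B5, B4–B6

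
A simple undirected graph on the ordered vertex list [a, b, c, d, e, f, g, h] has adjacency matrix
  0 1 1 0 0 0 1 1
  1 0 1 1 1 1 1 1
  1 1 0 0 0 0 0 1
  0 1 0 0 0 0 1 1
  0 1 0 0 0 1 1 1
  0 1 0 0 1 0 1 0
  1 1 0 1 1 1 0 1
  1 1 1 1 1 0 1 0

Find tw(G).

A width-3 tree decomposition is:
Bags: B1 = {a, b, g, h}  B2 = {b, d, g, h}  B3 = {b, e, g, h}  B4 = {b, e, f, g}  B5 = {a, b, c, h}
Tree: B1–B2, B1–B3, B3–B4, B1–B5
Every bag has size at most 4, so the width is 4 − 1 = 3 and tw(G) ≤ 3. Conversely, {b, d, g, h} is a clique of size 4, and the vertices of any clique must share a bag in every tree decomposition; so some bag has ≥ 4 vertices and tw(G) ≥ 3. Therefore the treewidth is 3.

3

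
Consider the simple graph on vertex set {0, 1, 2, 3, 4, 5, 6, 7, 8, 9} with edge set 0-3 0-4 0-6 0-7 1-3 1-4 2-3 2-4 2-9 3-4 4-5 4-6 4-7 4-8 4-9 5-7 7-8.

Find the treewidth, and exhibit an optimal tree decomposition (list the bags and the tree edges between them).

Treewidth 2.
One such decomposition:
Bags: B1 = {0, 3, 4}  B2 = {1, 3, 4}  B3 = {0, 4, 7}  B4 = {2, 3, 4}  B5 = {4, 7, 8}  B6 = {2, 4, 9}  B7 = {0, 4, 6}  B8 = {4, 5, 7}
Tree: B1–B2, B1–B3, B1–B4, B3–B5, B4–B6, B1–B7, B5–B8

The largest bag has 3 vertices, giving width 2; this decomposition certifies tw(G) ≤ 2. For the lower bound, the 3 vertices {0, 3, 4} are pairwise adjacent, and any tree decomposition puts a clique entirely inside one bag — forcing width ≥ 2. Hence tw(G) = 2 exactly.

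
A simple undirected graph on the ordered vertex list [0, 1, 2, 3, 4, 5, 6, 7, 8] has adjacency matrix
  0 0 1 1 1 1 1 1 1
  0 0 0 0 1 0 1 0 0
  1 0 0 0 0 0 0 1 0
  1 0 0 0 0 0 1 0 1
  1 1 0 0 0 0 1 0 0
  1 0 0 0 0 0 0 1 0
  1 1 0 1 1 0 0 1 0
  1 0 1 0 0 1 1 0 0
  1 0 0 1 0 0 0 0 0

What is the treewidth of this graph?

2

A width-2 tree decomposition is:
Bags: B1 = {0, 3, 6}  B2 = {0, 3, 8}  B3 = {0, 4, 6}  B4 = {1, 4, 6}  B5 = {0, 6, 7}  B6 = {0, 2, 7}  B7 = {0, 5, 7}
Tree: B1–B2, B1–B3, B3–B4, B3–B5, B5–B6, B6–B7
Every bag has size at most 3, so the width is 3 − 1 = 2 and tw(G) ≤ 2. For the lower bound, the 3 vertices {0, 3, 8} are pairwise adjacent, and any tree decomposition puts a clique entirely inside one bag — forcing width ≥ 2. Therefore the treewidth is 2.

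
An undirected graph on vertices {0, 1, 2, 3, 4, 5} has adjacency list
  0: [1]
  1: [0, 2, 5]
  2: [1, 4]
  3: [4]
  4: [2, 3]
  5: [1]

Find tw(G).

A width-1 tree decomposition is:
Bags: B1 = {2, 4}  B2 = {1, 2}  B3 = {0, 1}  B4 = {3, 4}  B5 = {1, 5}
Tree: B1–B2, B2–B3, B1–B4, B2–B5
Every bag has size at most 2, so the width is 2 − 1 = 1 and tw(G) ≤ 1. G has an edge, so its treewidth is at least 1. Combining the bounds, tw(G) = 1.

1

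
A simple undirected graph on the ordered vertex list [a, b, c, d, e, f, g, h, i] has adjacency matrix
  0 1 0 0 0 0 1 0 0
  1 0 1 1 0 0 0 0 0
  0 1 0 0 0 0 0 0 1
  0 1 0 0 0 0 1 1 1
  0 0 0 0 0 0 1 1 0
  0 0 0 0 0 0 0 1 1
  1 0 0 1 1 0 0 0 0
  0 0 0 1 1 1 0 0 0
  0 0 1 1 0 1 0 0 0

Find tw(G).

A width-3 tree decomposition is:
Bags: B1 = {a, b, c, g}  B2 = {b, c, d, g}  B3 = {c, d, g, i}  B4 = {d, e, g, i}  B5 = {d, e, h, i}  B6 = {e, f, h, i}
Tree: B1–B2, B2–B3, B3–B4, B4–B5, B5–B6
Each bag holds 4 vertices, so the decomposition has width 3, which upper-bounds the treewidth. For the lower bound: the 4 vertex sets {a,b,c}, {g}, {d}, {e,f,h,i} are disjoint, each induces a connected subgraph, and every pair is joined by at least one edge of G. Contracting each set to a single vertex therefore yields K_{4} as a minor, and since treewidth is minor-monotone, tw(G) ≥ tw(K_{4}) = 3. The upper and lower bounds meet at 3, so that is the treewidth.

3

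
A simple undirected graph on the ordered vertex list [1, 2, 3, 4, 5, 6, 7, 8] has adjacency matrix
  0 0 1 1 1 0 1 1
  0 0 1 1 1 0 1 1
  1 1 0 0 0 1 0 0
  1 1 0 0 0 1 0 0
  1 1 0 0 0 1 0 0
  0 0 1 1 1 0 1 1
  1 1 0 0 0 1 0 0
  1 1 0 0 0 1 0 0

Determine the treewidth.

A width-3 tree decomposition is:
Bags: B1 = {1, 2, 4, 6}  B2 = {1, 2, 6, 8}  B3 = {1, 2, 5, 6}  B4 = {1, 2, 3, 6}  B5 = {1, 2, 6, 7}
Tree: B1–B2, B2–B3, B3–B4, B4–B5
The largest bag has 4 vertices, giving width 3; this decomposition certifies tw(G) ≤ 3. For the lower bound: the 4 vertex sets {1,4}, {2,8}, {6}, {5} are disjoint, each induces a connected subgraph, and every pair is joined by at least one edge of G. Contracting each set to a single vertex therefore yields K_{4} as a minor, and since treewidth is minor-monotone, tw(G) ≥ tw(K_{4}) = 3. Hence tw(G) = 3 exactly.

3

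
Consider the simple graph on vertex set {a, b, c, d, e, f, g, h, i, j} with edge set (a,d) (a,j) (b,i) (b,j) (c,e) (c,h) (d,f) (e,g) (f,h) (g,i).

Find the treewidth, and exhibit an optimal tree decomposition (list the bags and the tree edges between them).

Each bag holds 3 vertices, so the decomposition has width 2, which upper-bounds the treewidth. Since g–e–c–h–f–d–a–j–b–i–g is a cycle in G, G is not acyclic. Forests are exactly the graphs of treewidth ≤ 1, so tw(G) ≥ 2. Combining the bounds, tw(G) = 2.

Treewidth 2.
One optimal decomposition is:
Bags: B1 = {c, e, g}  B2 = {c, g, h}  B3 = {f, g, h}  B4 = {d, f, g}  B5 = {a, d, g}  B6 = {a, g, j}  B7 = {b, g, j}  B8 = {b, g, i}
Tree: B1–B2, B2–B3, B3–B4, B4–B5, B5–B6, B6–B7, B7–B8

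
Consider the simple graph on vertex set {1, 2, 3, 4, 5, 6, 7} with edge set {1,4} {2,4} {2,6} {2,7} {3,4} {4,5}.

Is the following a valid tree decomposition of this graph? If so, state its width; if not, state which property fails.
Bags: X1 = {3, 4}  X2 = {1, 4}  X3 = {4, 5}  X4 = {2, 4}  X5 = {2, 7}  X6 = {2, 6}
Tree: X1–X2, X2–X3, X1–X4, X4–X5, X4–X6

Yes; width 1.

Vertex coverage: the bags together contain {1, 2, 3, 4, 5, 6, 7}, the full vertex set. Edge coverage: each edge of G has both endpoints in at least one bag. Running intersection: for every vertex, the bags containing it form a connected subtree. All three properties hold, so this is a valid tree decomposition of width max|bag| − 1 = 1, and hence tw(G) ≤ 1.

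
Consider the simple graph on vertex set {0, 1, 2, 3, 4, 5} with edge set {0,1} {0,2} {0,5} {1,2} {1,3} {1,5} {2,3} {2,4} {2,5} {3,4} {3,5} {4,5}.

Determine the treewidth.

A width-3 tree decomposition is:
Bags: B1 = {1, 2, 3, 5}  B2 = {2, 3, 4, 5}  B3 = {0, 1, 2, 5}
Tree: B1–B2, B1–B3
Each bag holds 4 vertices, so the decomposition has width 3, which upper-bounds the treewidth. On the other hand G contains the 4-clique {0, 1, 2, 5}. A clique must lie in a single bag of any decomposition, so no decomposition can have width below 3. The upper and lower bounds meet at 3, so that is the treewidth.

3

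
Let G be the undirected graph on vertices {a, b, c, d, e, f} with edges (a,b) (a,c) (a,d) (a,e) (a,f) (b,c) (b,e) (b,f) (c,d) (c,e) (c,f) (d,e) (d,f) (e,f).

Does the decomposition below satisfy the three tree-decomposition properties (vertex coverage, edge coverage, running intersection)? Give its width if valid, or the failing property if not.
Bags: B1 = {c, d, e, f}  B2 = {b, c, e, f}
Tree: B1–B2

No — vertex a appears in no bag.

A tree decomposition must satisfy three properties: every vertex lies in some bag; for every edge, both endpoints lie together in some bag; and for every vertex, the bags containing it form a connected subtree. Here vertex a appears in no bag, so the decomposition is invalid.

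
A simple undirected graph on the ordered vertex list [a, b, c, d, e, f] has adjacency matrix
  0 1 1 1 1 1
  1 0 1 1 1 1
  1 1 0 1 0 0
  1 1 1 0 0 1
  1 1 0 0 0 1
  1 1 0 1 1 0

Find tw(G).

A width-3 tree decomposition is:
Bags: B1 = {a, b, d, f}  B2 = {a, b, c, d}  B3 = {a, b, e, f}
Tree: B1–B2, B1–B3
Each bag holds 4 vertices, so the decomposition has width 3, which upper-bounds the treewidth. For the lower bound, the 4 vertices {a, b, c, d} are pairwise adjacent, and any tree decomposition puts a clique entirely inside one bag — forcing width ≥ 3. The upper and lower bounds meet at 3, so that is the treewidth.

3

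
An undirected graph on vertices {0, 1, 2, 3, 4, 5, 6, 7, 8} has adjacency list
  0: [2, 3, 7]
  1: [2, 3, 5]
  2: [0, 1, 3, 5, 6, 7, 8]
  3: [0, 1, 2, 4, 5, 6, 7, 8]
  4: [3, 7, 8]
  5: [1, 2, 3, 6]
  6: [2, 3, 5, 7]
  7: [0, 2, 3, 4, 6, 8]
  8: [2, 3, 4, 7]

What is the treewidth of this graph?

A width-3 tree decomposition is:
Bags: B1 = {2, 3, 7, 8}  B2 = {0, 2, 3, 7}  B3 = {2, 3, 6, 7}  B4 = {3, 4, 7, 8}  B5 = {2, 3, 5, 6}  B6 = {1, 2, 3, 5}
Tree: B1–B2, B2–B3, B1–B4, B3–B5, B5–B6
Each bag holds 4 vertices, so the decomposition has width 3, which upper-bounds the treewidth. On the other hand G contains the 4-clique {1, 2, 3, 5}. A clique must lie in a single bag of any decomposition, so no decomposition can have width below 3. Hence tw(G) = 3 exactly.

3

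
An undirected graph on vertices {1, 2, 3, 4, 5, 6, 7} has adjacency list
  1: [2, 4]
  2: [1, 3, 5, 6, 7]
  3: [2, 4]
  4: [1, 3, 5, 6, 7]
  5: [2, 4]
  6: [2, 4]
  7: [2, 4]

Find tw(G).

2

A width-2 tree decomposition is:
Bags: B1 = {2, 4, 7}  B2 = {2, 4, 5}  B3 = {2, 4, 6}  B4 = {2, 3, 4}  B5 = {1, 2, 4}
Tree: B1–B2, B2–B3, B3–B4, B4–B5
Each bag holds 3 vertices, so the decomposition has width 2, which upper-bounds the treewidth. Since 2–7–4–5–2 is a cycle in G, G is not acyclic. Forests are exactly the graphs of treewidth ≤ 1, so tw(G) ≥ 2. Therefore the treewidth is 2.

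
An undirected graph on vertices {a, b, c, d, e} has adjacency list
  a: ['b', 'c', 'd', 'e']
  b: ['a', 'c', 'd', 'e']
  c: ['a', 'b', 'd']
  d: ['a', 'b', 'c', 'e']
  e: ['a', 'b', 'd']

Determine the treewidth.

3

A width-3 tree decomposition is:
Bags: B1 = {a, b, d, e}  B2 = {a, b, c, d}
Tree: B1–B2
Every bag has size at most 4, so the width is 4 − 1 = 3 and tw(G) ≤ 3. On the other hand G contains the 4-clique {a, b, d, e}. A clique must lie in a single bag of any decomposition, so no decomposition can have width below 3. Therefore the treewidth is 3.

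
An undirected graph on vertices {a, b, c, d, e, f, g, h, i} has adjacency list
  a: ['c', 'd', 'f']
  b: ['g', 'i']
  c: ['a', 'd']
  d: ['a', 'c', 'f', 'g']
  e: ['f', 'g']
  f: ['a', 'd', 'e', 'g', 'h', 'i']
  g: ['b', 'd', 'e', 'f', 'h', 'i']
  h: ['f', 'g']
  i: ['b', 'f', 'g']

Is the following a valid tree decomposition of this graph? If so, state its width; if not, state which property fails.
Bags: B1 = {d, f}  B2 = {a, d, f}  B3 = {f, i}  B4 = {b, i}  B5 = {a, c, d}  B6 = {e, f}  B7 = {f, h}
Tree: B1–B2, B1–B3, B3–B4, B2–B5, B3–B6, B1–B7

No — vertex g appears in no bag.

A tree decomposition must satisfy three properties: every vertex lies in some bag; for every edge, both endpoints lie together in some bag; and for every vertex, the bags containing it form a connected subtree. Here vertex g appears in no bag, so the decomposition is invalid.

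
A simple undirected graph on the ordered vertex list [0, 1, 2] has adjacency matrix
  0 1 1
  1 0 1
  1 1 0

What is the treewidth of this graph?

A width-2 tree decomposition is:
Bags: B1 = {0, 1, 2}
Tree: (single bag)
With just one bag of size 3, the width is 3 − 1 = 2, so tw(G) ≤ 2. For the lower bound, the 3 vertices {0, 1, 2} are pairwise adjacent, and any tree decomposition puts a clique entirely inside one bag — forcing width ≥ 2. Combining the bounds, tw(G) = 2.

2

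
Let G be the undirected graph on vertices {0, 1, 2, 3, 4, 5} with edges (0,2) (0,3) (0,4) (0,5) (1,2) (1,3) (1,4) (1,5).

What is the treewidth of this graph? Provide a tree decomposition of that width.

Each bag holds 3 vertices, so the decomposition has width 2, which upper-bounds the treewidth. For the lower bound, G contains the cycle 1–4–0–3–1, so G is not a forest; only forests have treewidth ≤ 1, hence tw(G) ≥ 2. Hence tw(G) = 2 exactly.

Treewidth 2.
One optimal decomposition is:
Bags: B1 = {0, 1, 4}  B2 = {0, 1, 3}  B3 = {0, 1, 5}  B4 = {0, 1, 2}
Tree: B1–B2, B2–B3, B3–B4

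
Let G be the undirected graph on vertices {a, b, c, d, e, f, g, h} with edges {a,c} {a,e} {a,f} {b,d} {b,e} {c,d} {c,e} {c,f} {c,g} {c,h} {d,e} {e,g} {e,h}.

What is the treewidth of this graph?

A width-2 tree decomposition is:
Bags: B1 = {c, d, e}  B2 = {a, c, e}  B3 = {b, d, e}  B4 = {c, e, g}  B5 = {c, e, h}  B6 = {a, c, f}
Tree: B1–B2, B1–B3, B1–B4, B2–B5, B2–B6
Each bag holds 3 vertices, so the decomposition has width 2, which upper-bounds the treewidth. For the lower bound, the 3 vertices {c, d, e} are pairwise adjacent, and any tree decomposition puts a clique entirely inside one bag — forcing width ≥ 2. Hence tw(G) = 2 exactly.

2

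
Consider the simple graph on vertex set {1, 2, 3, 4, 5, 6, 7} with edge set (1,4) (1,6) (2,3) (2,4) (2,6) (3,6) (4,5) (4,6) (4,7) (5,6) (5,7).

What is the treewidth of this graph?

2

A width-2 tree decomposition is:
Bags: B1 = {4, 5, 6}  B2 = {1, 4, 6}  B3 = {4, 5, 7}  B4 = {2, 4, 6}  B5 = {2, 3, 6}
Tree: B1–B2, B1–B3, B1–B4, B4–B5
The largest bag has 3 vertices, giving width 2; this decomposition certifies tw(G) ≤ 2. On the other hand G contains the 3-clique {2, 3, 6}. A clique must lie in a single bag of any decomposition, so no decomposition can have width below 2. Therefore the treewidth is 2.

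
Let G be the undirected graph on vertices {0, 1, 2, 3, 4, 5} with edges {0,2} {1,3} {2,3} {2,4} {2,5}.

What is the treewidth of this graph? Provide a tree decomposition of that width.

Treewidth 1.
One such decomposition:
Bags: B1 = {2, 4}  B2 = {0, 2}  B3 = {2, 5}  B4 = {2, 3}  B5 = {1, 3}
Tree: B1–B2, B1–B3, B2–B4, B4–B5

The largest bag has 2 vertices, giving width 1; this decomposition certifies tw(G) ≤ 1. Any graph with an edge has treewidth ≥ 1, and G has the edge 4–2. Therefore the treewidth is 1.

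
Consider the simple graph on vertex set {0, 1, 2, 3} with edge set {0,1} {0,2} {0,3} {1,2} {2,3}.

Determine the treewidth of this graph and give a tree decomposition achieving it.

Treewidth 2.
One optimal decomposition is:
Bags: B1 = {0, 1, 2}  B2 = {0, 2, 3}
Tree: B1–B2

Each bag holds 3 vertices, so the decomposition has width 2, which upper-bounds the treewidth. For the lower bound, the 3 vertices {0, 1, 2} are pairwise adjacent, and any tree decomposition puts a clique entirely inside one bag — forcing width ≥ 2. Therefore the treewidth is 2.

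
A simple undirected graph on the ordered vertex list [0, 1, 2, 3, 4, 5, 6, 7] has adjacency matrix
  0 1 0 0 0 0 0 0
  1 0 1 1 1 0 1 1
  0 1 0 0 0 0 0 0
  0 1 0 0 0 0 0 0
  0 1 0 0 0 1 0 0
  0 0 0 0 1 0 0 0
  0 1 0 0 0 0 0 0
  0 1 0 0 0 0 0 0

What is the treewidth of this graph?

A width-1 tree decomposition is:
Bags: B1 = {0, 1}  B2 = {1, 4}  B3 = {1, 6}  B4 = {1, 3}  B5 = {1, 2}  B6 = {1, 7}  B7 = {4, 5}
Tree: B1–B2, B2–B3, B2–B4, B3–B5, B4–B6, B2–B7
The largest bag has 2 vertices, giving width 1; this decomposition certifies tw(G) ≤ 1. Since G has at least one edge (e.g. 1–0), it is not an edgeless graph, so tw(G) ≥ 1. Combining the bounds, tw(G) = 1.

1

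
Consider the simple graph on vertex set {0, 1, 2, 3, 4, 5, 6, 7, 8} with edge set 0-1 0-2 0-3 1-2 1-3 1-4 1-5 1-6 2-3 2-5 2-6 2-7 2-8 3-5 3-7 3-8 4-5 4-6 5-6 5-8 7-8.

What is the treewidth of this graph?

A width-3 tree decomposition is:
Bags: B1 = {1, 2, 3, 5}  B2 = {1, 2, 5, 6}  B3 = {2, 3, 5, 8}  B4 = {1, 4, 5, 6}  B5 = {2, 3, 7, 8}  B6 = {0, 1, 2, 3}
Tree: B1–B2, B1–B3, B2–B4, B3–B5, B1–B6
Every bag has size at most 4, so the width is 4 − 1 = 3 and tw(G) ≤ 3. Conversely, {2, 3, 5, 8} is a clique of size 4, and the vertices of any clique must share a bag in every tree decomposition; so some bag has ≥ 4 vertices and tw(G) ≥ 3. Combining the bounds, tw(G) = 3.

3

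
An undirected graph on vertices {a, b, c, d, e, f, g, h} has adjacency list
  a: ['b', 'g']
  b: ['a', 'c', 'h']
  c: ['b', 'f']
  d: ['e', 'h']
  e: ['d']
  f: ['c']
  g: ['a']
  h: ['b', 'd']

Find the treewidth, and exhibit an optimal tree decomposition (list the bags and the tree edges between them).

The largest bag has 2 vertices, giving width 1; this decomposition certifies tw(G) ≤ 1. Any graph with an edge has treewidth ≥ 1, and G has the edge h–b. Combining the bounds, tw(G) = 1.

Treewidth 1.
One such decomposition:
Bags: B1 = {b, h}  B2 = {a, b}  B3 = {b, c}  B4 = {d, h}  B5 = {d, e}  B6 = {c, f}  B7 = {a, g}
Tree: B1–B2, B1–B3, B1–B4, B4–B5, B3–B6, B2–B7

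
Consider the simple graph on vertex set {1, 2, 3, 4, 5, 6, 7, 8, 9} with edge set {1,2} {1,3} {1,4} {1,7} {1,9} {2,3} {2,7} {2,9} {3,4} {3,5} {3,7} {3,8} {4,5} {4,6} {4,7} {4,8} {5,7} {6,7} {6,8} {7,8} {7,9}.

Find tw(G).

A width-3 tree decomposition is:
Bags: B1 = {3, 4, 7, 8}  B2 = {4, 6, 7, 8}  B3 = {1, 3, 4, 7}  B4 = {1, 2, 3, 7}  B5 = {3, 4, 5, 7}  B6 = {1, 2, 7, 9}
Tree: B1–B2, B1–B3, B3–B4, B3–B5, B4–B6
The largest bag has 4 vertices, giving width 3; this decomposition certifies tw(G) ≤ 3. Conversely, {1, 2, 7, 9} is a clique of size 4, and the vertices of any clique must share a bag in every tree decomposition; so some bag has ≥ 4 vertices and tw(G) ≥ 3. Hence tw(G) = 3 exactly.

3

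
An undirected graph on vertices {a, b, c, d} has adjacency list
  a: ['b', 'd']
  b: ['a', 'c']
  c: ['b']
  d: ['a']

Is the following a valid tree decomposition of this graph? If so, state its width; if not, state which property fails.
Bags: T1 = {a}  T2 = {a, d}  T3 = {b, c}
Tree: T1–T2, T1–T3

A tree decomposition must satisfy three properties: every vertex lies in some bag; for every edge, both endpoints lie together in some bag; and for every vertex, the bags containing it form a connected subtree. Here edge (b,a) lies in no bag, so the decomposition is invalid.

No — edge (b,a) lies in no bag.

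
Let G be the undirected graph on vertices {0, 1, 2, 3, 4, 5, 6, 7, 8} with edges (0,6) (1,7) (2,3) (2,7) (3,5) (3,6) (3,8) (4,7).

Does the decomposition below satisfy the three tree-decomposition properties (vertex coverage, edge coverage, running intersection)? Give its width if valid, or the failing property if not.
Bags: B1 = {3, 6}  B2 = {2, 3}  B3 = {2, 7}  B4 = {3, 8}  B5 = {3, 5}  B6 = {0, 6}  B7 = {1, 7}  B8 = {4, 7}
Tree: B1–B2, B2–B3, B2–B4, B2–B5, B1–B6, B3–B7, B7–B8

Checking the three conditions: (i) the bags cover all of {0, 1, 2, 3, 4, 5, 6, 7, 8}; (ii) for each edge, some bag contains both endpoints; (iii) the bags containing any fixed vertex form a subtree. All hold, so the decomposition is valid with width 2 − 1 = 1.

Yes; width 1.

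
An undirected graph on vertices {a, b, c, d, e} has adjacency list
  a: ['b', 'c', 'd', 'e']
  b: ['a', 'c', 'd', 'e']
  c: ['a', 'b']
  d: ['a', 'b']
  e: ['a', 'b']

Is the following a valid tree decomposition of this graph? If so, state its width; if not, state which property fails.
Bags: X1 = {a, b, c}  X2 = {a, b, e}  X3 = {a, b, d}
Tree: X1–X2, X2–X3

Vertex coverage: the bags together contain {a, b, c, d, e}, the full vertex set. Edge coverage: each edge of G has both endpoints in at least one bag. Running intersection: for every vertex, the bags containing it form a connected subtree. All three properties hold, so this is a valid tree decomposition of width max|bag| − 1 = 2, and hence tw(G) ≤ 2.

Yes; width 2.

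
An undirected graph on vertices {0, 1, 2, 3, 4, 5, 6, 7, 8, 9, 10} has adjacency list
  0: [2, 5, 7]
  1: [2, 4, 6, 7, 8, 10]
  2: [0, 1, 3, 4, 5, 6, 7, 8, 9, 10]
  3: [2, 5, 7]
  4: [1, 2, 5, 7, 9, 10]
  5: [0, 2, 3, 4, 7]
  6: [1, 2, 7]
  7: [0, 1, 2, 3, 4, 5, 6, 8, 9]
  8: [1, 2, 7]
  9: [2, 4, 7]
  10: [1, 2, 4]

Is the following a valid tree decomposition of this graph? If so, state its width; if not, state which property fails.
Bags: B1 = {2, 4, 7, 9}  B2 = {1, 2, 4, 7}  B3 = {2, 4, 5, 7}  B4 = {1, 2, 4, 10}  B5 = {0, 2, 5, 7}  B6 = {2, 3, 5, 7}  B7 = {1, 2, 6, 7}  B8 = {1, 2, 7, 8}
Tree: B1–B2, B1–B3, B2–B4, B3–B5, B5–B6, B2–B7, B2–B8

Vertex coverage: the bags together contain {0, 1, 2, 3, 4, 5, 6, 7, 8, 9, 10}, the full vertex set. Edge coverage: each edge of G has both endpoints in at least one bag. Running intersection: for every vertex, the bags containing it form a connected subtree. All three properties hold, so this is a valid tree decomposition of width max|bag| − 1 = 3, and hence tw(G) ≤ 3.

Yes; width 3.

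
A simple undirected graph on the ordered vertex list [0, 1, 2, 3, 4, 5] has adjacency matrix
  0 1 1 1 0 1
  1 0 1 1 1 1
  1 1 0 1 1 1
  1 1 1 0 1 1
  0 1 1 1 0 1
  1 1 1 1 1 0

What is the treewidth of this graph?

4

A width-4 tree decomposition is:
Bags: B1 = {0, 1, 2, 3, 5}  B2 = {1, 2, 3, 4, 5}
Tree: B1–B2
Each bag holds 5 vertices, so the decomposition has width 4, which upper-bounds the treewidth. For the lower bound, the 5 vertices {0, 1, 2, 3, 5} are pairwise adjacent, and any tree decomposition puts a clique entirely inside one bag — forcing width ≥ 4. The upper and lower bounds meet at 4, so that is the treewidth.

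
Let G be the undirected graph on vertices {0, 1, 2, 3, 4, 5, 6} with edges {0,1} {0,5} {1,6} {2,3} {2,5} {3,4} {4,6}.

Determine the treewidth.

2

A width-2 tree decomposition is:
Bags: B1 = {0, 1, 5}  B2 = {1, 5, 6}  B3 = {4, 5, 6}  B4 = {3, 4, 5}  B5 = {2, 3, 5}
Tree: B1–B2, B2–B3, B3–B4, B4–B5
Each bag holds 3 vertices, so the decomposition has width 2, which upper-bounds the treewidth. The edges 5–0–1–6–4–3–2–5 form a cycle, so G is not a tree and its treewidth is at least 2. The upper and lower bounds meet at 2, so that is the treewidth.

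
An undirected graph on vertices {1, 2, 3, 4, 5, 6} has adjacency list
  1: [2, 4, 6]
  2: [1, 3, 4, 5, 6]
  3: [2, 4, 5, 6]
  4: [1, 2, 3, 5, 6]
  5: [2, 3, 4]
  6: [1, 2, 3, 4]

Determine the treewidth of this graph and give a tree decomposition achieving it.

Treewidth 3.
One such decomposition:
Bags: B1 = {2, 3, 4, 5}  B2 = {2, 3, 4, 6}  B3 = {1, 2, 4, 6}
Tree: B1–B2, B2–B3

Each bag holds 4 vertices, so the decomposition has width 3, which upper-bounds the treewidth. On the other hand G contains the 4-clique {1, 2, 4, 6}. A clique must lie in a single bag of any decomposition, so no decomposition can have width below 3. The upper and lower bounds meet at 3, so that is the treewidth.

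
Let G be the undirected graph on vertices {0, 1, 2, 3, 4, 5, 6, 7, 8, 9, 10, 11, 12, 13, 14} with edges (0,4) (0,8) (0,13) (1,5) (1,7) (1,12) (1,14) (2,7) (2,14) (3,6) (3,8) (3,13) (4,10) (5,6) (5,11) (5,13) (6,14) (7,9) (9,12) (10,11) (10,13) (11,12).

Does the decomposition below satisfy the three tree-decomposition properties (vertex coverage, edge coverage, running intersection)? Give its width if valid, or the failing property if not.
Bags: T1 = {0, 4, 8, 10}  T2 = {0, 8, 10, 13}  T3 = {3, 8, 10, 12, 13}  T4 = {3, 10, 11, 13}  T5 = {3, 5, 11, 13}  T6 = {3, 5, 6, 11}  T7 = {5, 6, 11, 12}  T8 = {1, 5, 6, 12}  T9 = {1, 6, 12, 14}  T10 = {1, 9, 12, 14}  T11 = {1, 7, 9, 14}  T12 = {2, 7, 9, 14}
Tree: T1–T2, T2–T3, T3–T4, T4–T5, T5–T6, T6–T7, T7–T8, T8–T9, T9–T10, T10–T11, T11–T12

A tree decomposition must satisfy three properties: every vertex lies in some bag; for every edge, both endpoints lie together in some bag; and for every vertex, the bags containing it form a connected subtree. Here bags containing vertex 12 are not connected in the tree, so the decomposition is invalid.

No — bags containing vertex 12 are not connected in the tree.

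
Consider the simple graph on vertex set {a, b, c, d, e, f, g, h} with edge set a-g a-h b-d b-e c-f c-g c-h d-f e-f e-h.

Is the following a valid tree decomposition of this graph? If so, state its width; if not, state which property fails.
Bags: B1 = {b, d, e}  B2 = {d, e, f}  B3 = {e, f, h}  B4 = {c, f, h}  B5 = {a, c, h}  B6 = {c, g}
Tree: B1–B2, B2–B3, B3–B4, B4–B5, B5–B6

No — edge (a,g) lies in no bag.

A tree decomposition must satisfy three properties: every vertex lies in some bag; for every edge, both endpoints lie together in some bag; and for every vertex, the bags containing it form a connected subtree. Here edge (a,g) lies in no bag, so the decomposition is invalid.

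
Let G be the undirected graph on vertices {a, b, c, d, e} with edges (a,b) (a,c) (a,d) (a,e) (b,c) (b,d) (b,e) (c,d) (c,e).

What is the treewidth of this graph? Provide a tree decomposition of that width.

Each bag holds 4 vertices, so the decomposition has width 3, which upper-bounds the treewidth. For the lower bound, the 4 vertices {a, b, c, d} are pairwise adjacent, and any tree decomposition puts a clique entirely inside one bag — forcing width ≥ 3. The upper and lower bounds meet at 3, so that is the treewidth.

Treewidth 3.
One such decomposition:
Bags: B1 = {a, b, c, e}  B2 = {a, b, c, d}
Tree: B1–B2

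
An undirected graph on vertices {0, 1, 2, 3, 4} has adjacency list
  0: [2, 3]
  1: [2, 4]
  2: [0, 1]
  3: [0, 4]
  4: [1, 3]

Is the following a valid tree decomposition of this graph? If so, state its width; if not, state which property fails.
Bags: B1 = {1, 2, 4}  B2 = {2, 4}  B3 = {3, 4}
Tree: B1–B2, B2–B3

A tree decomposition must satisfy three properties: every vertex lies in some bag; for every edge, both endpoints lie together in some bag; and for every vertex, the bags containing it form a connected subtree. Here vertex 0 appears in no bag, so the decomposition is invalid.

No — vertex 0 appears in no bag.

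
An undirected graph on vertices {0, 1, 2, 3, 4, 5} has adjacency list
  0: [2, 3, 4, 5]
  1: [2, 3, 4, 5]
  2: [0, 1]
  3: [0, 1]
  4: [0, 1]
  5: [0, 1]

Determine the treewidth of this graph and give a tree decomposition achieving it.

Treewidth 2.
One optimal decomposition is:
Bags: B1 = {0, 1, 4}  B2 = {0, 1, 3}  B3 = {0, 1, 2}  B4 = {0, 1, 5}
Tree: B1–B2, B2–B3, B3–B4

Each bag holds 3 vertices, so the decomposition has width 2, which upper-bounds the treewidth. Since 1–4–0–3–1 is a cycle in G, G is not acyclic. Forests are exactly the graphs of treewidth ≤ 1, so tw(G) ≥ 2. Combining the bounds, tw(G) = 2.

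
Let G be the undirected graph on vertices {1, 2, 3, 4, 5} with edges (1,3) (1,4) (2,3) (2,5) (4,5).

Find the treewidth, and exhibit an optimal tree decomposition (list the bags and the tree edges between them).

Each bag holds 3 vertices, so the decomposition has width 2, which upper-bounds the treewidth. The edges 1–4–5–2–3–1 form a cycle, so G is not a tree and its treewidth is at least 2. Combining the bounds, tw(G) = 2.

Treewidth 2.
Bags: B1 = {1, 4, 5}  B2 = {1, 2, 5}  B3 = {1, 2, 3}
Tree: B1–B2, B2–B3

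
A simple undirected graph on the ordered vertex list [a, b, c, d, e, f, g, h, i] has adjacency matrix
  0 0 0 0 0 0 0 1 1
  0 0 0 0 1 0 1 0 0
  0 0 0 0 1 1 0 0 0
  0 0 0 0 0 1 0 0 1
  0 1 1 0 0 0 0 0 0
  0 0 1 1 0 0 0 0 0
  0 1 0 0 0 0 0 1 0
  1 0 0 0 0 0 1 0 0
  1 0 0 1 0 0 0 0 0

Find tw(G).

A width-2 tree decomposition is:
Bags: B1 = {b, e, g}  B2 = {c, e, g}  B3 = {c, f, g}  B4 = {d, f, g}  B5 = {d, g, i}  B6 = {a, g, i}  B7 = {a, g, h}
Tree: B1–B2, B2–B3, B3–B4, B4–B5, B5–B6, B6–B7
The largest bag has 3 vertices, giving width 2; this decomposition certifies tw(G) ≤ 2. The edges g–b–e–c–f–d–i–a–h–g form a cycle, so G is not a tree and its treewidth is at least 2. The upper and lower bounds meet at 2, so that is the treewidth.

2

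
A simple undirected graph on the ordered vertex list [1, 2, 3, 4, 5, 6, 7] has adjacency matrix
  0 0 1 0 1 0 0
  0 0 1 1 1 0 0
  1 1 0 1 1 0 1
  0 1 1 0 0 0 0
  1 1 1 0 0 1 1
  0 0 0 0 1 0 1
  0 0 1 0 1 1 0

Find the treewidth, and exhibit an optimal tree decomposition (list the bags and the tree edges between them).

Treewidth 2.
Bags: B1 = {1, 3, 5}  B2 = {2, 3, 5}  B3 = {3, 5, 7}  B4 = {5, 6, 7}  B5 = {2, 3, 4}
Tree: B1–B2, B2–B3, B3–B4, B2–B5

Every bag has size at most 3, so the width is 3 − 1 = 2 and tw(G) ≤ 2. Conversely, {2, 3, 4} is a clique of size 3, and the vertices of any clique must share a bag in every tree decomposition; so some bag has ≥ 3 vertices and tw(G) ≥ 2. The upper and lower bounds meet at 2, so that is the treewidth.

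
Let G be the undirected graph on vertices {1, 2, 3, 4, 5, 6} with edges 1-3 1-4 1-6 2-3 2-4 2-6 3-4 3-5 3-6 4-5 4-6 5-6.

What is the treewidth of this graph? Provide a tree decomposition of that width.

Treewidth 3.
One optimal decomposition is:
Bags: B1 = {1, 3, 4, 6}  B2 = {2, 3, 4, 6}  B3 = {3, 4, 5, 6}
Tree: B1–B2, B1–B3

Every bag has size at most 4, so the width is 4 − 1 = 3 and tw(G) ≤ 3. On the other hand G contains the 4-clique {1, 3, 4, 6}. A clique must lie in a single bag of any decomposition, so no decomposition can have width below 3. Hence tw(G) = 3 exactly.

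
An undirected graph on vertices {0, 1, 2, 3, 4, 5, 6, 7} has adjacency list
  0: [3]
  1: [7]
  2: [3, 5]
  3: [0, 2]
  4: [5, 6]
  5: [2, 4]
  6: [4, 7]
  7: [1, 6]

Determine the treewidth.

A width-1 tree decomposition is:
Bags: B1 = {0, 3}  B2 = {2, 3}  B3 = {2, 5}  B4 = {4, 5}  B5 = {4, 6}  B6 = {6, 7}  B7 = {1, 7}
Tree: B1–B2, B2–B3, B3–B4, B4–B5, B5–B6, B6–B7
Every bag has size at most 2, so the width is 2 − 1 = 1 and tw(G) ≤ 1. Any graph with an edge has treewidth ≥ 1, and G has the edge 0–3. Combining the bounds, tw(G) = 1.

1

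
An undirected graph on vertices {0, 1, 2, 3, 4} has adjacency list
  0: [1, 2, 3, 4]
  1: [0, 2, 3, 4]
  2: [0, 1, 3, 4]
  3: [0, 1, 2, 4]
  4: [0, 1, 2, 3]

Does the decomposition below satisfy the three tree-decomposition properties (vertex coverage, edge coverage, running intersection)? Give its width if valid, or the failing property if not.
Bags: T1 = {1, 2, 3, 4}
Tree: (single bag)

No — vertex 0 appears in no bag.

A tree decomposition must satisfy three properties: every vertex lies in some bag; for every edge, both endpoints lie together in some bag; and for every vertex, the bags containing it form a connected subtree. Here vertex 0 appears in no bag, so the decomposition is invalid.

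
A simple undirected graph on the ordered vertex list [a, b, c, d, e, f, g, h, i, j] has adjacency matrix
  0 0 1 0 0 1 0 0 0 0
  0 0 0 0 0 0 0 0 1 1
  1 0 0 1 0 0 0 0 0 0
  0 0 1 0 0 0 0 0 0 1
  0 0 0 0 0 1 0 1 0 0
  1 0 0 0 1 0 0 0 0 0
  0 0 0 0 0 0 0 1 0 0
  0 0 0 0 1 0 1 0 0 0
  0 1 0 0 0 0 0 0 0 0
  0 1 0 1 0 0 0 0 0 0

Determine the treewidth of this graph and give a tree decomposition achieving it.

Treewidth 1.
One optimal decomposition is:
Bags: B1 = {g, h}  B2 = {e, h}  B3 = {e, f}  B4 = {a, f}  B5 = {a, c}  B6 = {c, d}  B7 = {d, j}  B8 = {b, j}  B9 = {b, i}
Tree: B1–B2, B2–B3, B3–B4, B4–B5, B5–B6, B6–B7, B7–B8, B8–B9

Each bag holds 2 vertices, so the decomposition has width 1, which upper-bounds the treewidth. G has an edge, so its treewidth is at least 1. Combining the bounds, tw(G) = 1.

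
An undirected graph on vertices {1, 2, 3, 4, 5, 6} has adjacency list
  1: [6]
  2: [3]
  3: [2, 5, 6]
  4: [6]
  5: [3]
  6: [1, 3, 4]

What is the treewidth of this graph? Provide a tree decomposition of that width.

Treewidth 1.
One such decomposition:
Bags: B1 = {1, 6}  B2 = {3, 6}  B3 = {4, 6}  B4 = {2, 3}  B5 = {3, 5}
Tree: B1–B2, B1–B3, B2–B4, B4–B5

Every bag has size at most 2, so the width is 2 − 1 = 1 and tw(G) ≤ 1. Since G has at least one edge (e.g. 1–6), it is not an edgeless graph, so tw(G) ≥ 1. Hence tw(G) = 1 exactly.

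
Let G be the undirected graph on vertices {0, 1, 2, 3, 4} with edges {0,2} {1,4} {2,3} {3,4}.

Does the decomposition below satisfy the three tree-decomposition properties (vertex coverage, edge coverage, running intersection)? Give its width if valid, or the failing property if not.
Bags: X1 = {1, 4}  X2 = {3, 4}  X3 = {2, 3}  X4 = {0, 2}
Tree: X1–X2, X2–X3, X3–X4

Vertex coverage: the bags together contain {0, 1, 2, 3, 4}, the full vertex set. Edge coverage: each edge of G has both endpoints in at least one bag. Running intersection: for every vertex, the bags containing it form a connected subtree. All three properties hold, so this is a valid tree decomposition of width max|bag| − 1 = 1, and hence tw(G) ≤ 1.

Yes; width 1.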